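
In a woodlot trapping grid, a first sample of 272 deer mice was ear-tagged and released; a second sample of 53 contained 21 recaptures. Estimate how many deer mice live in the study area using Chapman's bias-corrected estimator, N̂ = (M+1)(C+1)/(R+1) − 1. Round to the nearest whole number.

N̂ = (272+1)(53+1)/(21+1) − 1 = 273·54/22 − 1
= 14742/22 − 1 ≈ 670.1 − 1 ≈ 669.1 → 669

N ≈ 669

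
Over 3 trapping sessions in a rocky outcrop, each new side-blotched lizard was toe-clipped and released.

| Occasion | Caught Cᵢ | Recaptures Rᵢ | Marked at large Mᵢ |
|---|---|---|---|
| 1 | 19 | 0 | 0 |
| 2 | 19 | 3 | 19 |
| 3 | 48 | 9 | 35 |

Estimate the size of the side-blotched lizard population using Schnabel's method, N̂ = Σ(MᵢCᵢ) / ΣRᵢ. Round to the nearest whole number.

N ≈ 170

Σ MᵢCᵢ = 0·19 + 19·19 + 35·48 = 0 + 361 + 1680 = 2041
Σ Rᵢ = 0 + 3 + 9 = 12
N̂ = 2041 / 12 ≈ 170.1 → 170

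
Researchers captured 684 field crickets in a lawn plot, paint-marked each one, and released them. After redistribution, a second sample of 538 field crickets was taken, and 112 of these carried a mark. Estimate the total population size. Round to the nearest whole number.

The marked fraction in the recapture sample should equal the marked fraction in the population: 112/538 = 684/N.
N = (684 × 538) / 112 = 367992 / 112 ≈ 3285.6 → 3286

N ≈ 3286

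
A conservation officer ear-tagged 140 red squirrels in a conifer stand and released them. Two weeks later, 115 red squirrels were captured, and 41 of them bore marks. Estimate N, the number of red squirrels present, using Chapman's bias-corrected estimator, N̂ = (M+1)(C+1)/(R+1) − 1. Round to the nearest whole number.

N̂ = (140+1)(115+1)/(41+1) − 1 = 141·116/42 − 1
= 16356/42 − 1 ≈ 389.4 − 1 ≈ 388.4 → 388

N ≈ 388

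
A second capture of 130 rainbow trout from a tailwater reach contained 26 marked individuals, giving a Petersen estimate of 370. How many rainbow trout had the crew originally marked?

M = 74

From N = M·C/R: M = N·R / C = 370·26 / 130 = 9620 / 130 = 74.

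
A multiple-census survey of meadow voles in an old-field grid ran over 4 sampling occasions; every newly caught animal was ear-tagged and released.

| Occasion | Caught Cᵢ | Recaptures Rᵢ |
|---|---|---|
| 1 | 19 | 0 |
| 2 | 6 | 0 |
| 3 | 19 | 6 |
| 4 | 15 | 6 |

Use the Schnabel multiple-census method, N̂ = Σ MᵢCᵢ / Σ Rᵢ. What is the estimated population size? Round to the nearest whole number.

N ≈ 97

Marked at large before each occasion: Mᵢ = Σⱼ<ᵢ (Cⱼ − Rⱼ) → M1=0, M2=19, M3=25, M4=38
Σ MᵢCᵢ = 0·19 + 19·6 + 25·19 + 38·15 = 0 + 114 + 475 + 570 = 1159
Σ Rᵢ = 0 + 0 + 6 + 6 = 12
N̂ = 1159 / 12 ≈ 96.6 → 97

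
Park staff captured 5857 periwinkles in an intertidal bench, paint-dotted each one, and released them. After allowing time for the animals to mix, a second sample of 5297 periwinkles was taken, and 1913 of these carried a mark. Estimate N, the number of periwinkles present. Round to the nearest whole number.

N ≈ 16,218

N = (5857 × 5297) / 1913 = 31024529 / 1913 ≈ 16217.7 → 16218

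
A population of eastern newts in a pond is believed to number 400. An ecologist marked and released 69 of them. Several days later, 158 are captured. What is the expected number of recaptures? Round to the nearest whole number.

The marked fraction of the population is 69/400, so in a sample of 158 expect C·(M/N) marked.
E[R] = 69 × 158 / 400 = 10902 / 400 ≈ 27.3 → 27

expected recaptures ≈ 27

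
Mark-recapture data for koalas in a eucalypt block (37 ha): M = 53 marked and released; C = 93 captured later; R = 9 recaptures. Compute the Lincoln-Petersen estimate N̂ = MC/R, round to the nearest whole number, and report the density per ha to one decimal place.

N̂ = 53·93/9 = 4929/9 ≈ 547.7 → 548
Density = N̂ / area = 548 / 37 ≈ 14.81 → 14.8 per ha

density ≈ 14.8 koalas per ha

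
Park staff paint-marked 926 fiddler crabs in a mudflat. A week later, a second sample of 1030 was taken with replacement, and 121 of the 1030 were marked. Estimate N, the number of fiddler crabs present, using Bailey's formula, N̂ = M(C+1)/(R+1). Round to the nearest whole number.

N ≈ 7825

N̂ = 926·(1030+1)/(121+1) = 926·1031/122 = 954706/122 ≈ 7825.46 → 7825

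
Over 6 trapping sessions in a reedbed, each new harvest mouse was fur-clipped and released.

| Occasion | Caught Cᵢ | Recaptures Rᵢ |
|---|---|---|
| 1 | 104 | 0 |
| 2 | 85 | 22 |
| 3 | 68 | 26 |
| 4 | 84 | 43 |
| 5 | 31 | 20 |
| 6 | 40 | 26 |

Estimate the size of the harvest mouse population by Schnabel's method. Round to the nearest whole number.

Marked at large before each occasion: Mᵢ = Σⱼ<ᵢ (Cⱼ − Rⱼ) → M1=0, M2=104, M3=167, M4=209, M5=250, M6=261
Σ MᵢCᵢ = 0·104 + 104·85 + 167·68 + 209·84 + 250·31 + 261·40 = 0 + 8840 + 11356 + 17556 + 7750 + 10440 = 55942
Σ Rᵢ = 0 + 22 + 26 + 43 + 20 + 26 = 137
N̂ = 55942 / 137 ≈ 408.3 → 408

N ≈ 408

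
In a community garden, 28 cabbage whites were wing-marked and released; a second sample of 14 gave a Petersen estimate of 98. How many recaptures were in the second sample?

From N = M·C/R: R = M·C / N = 28·14 / 98 = 392 / 98 = 4.

R = 4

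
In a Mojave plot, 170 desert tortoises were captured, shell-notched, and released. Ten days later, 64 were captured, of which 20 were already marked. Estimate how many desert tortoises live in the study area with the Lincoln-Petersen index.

The marked fraction in the recapture sample should equal the marked fraction in the population: 20/64 = 170/N.
N = (170 × 64) / 20 = 10880 / 20 = 544

N = 544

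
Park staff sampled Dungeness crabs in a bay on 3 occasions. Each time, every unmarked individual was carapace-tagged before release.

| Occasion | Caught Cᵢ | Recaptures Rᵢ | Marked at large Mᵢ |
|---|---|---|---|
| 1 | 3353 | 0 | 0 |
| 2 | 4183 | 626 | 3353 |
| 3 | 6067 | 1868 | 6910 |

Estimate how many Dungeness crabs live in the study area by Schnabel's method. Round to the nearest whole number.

Σ MᵢCᵢ = 0·3353 + 3353·4183 + 6910·6067 = 0 + 14025599 + 41922970 = 55948569
Σ Rᵢ = 0 + 626 + 1868 = 2494
N̂ = 55948569 / 2494 ≈ 22433.3 → 22433

N ≈ 22,433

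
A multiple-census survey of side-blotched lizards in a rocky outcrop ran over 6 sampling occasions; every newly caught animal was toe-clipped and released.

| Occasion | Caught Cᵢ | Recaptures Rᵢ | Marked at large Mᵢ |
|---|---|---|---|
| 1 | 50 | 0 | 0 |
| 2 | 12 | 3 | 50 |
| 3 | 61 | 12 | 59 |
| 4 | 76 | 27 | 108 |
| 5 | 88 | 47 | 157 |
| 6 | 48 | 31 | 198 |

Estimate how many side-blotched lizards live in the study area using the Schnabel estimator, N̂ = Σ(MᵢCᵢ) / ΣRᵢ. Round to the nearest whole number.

N ≈ 298

Σ MᵢCᵢ = 0·50 + 50·12 + 59·61 + 108·76 + 157·88 + 198·48 = 0 + 600 + 3599 + 8208 + 13816 + 9504 = 35727
Σ Rᵢ = 0 + 3 + 12 + 27 + 47 + 31 = 120
N̂ = 35727 / 120 ≈ 297.7 → 298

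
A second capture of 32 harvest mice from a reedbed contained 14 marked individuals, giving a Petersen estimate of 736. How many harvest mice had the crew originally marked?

From N = M·C/R: M = N·R / C = 736·14 / 32 = 10304 / 32 = 322.

M = 322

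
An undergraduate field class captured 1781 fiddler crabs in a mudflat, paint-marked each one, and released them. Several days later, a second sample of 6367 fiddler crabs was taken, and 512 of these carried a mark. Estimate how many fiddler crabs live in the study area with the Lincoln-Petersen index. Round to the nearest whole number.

N ≈ 22,148

N = (1781 × 6367) / 512 = 11339627 / 512 ≈ 22147.7 → 22148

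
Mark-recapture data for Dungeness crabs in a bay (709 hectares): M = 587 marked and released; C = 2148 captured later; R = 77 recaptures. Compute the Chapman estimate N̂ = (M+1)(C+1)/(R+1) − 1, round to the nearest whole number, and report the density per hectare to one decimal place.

N̂ = 588·2149/78 − 1 = 1263612/78 − 1 ≈ 16199.2 → 16199
Density = N̂ / area = 16199 / 709 ≈ 22.848 → 22.8 per hectare

density ≈ 22.8 Dungeness crabs per hectare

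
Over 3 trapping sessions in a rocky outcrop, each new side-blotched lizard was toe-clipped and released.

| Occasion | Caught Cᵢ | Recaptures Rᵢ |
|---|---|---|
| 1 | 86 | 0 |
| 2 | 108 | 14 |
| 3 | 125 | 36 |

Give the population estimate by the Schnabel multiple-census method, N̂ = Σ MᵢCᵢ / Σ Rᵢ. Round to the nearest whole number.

Marked at large before each occasion: Mᵢ = Σⱼ<ᵢ (Cⱼ − Rⱼ) → M1=0, M2=86, M3=180
Σ MᵢCᵢ = 0·86 + 86·108 + 180·125 = 0 + 9288 + 22500 = 31788
Σ Rᵢ = 0 + 14 + 36 = 50
N̂ = 31788 / 50 ≈ 635.8 → 636

N ≈ 636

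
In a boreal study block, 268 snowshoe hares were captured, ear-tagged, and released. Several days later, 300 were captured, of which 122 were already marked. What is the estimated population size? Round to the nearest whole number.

N ≈ 659

Lincoln-Petersen assumes M/N = R/C, so N = M·C / R.
N = (268 × 300) / 122 = 80400 / 122 ≈ 659.0 → 659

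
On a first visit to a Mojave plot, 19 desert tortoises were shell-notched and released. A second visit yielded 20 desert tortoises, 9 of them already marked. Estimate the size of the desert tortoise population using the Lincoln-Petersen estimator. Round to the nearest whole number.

N ≈ 42

Lincoln-Petersen assumes M/N = R/C, so N = M·C / R.
N = (19 × 20) / 9 = 380 / 9 ≈ 42.2 → 42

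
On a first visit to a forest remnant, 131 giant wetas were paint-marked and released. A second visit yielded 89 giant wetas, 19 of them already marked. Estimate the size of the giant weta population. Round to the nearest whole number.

N ≈ 614

N = (131 × 89) / 19 = 11659 / 19 ≈ 613.6 → 614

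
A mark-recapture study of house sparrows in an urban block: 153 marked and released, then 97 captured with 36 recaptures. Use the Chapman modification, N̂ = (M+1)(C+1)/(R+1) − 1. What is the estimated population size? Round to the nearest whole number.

N ≈ 407

N̂ = (153+1)(97+1)/(36+1) − 1 = 154·98/37 − 1
= 15092/37 − 1 ≈ 407.9 − 1 ≈ 406.9 → 407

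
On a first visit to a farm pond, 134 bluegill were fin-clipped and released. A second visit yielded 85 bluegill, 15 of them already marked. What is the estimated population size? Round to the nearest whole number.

N ≈ 759

If marked individuals mix randomly, R/C ≈ M/N, giving N ≈ M·C/R.
N = (134 × 85) / 15 = 11390 / 15 ≈ 759.3 → 759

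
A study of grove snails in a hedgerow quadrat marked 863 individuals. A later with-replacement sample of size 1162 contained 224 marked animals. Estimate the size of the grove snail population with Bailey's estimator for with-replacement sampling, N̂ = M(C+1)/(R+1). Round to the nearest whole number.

N̂ = 863·(1162+1)/(224+1) = 863·1163/225 = 1003669/225 ≈ 4460.8 → 4461

N ≈ 4461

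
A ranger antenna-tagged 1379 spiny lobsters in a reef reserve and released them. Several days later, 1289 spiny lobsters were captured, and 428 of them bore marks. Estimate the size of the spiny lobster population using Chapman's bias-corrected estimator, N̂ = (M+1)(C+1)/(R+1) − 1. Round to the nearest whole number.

N̂ = (1379+1)(1289+1)/(428+1) − 1 = 1380·1290/429 − 1
= 1780200/429 − 1 ≈ 4149.7 − 1 ≈ 4148.7 → 4149

N ≈ 4149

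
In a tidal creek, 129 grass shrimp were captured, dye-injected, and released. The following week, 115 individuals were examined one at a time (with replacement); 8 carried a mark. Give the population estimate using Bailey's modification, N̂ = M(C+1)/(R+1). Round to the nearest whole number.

N ≈ 1663

N̂ = 129·(115+1)/(8+1) = 129·116/9 = 14964/9 ≈ 1662.7 → 1663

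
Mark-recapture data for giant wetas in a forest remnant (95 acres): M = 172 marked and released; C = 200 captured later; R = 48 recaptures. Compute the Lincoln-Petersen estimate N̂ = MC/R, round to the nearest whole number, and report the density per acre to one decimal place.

density ≈ 7.5 giant wetas per acre

N̂ = 172·200/48 = 34400/48 ≈ 716.7 → 717
Density = N̂ / area = 717 / 95 ≈ 7.547 → 7.5 per acre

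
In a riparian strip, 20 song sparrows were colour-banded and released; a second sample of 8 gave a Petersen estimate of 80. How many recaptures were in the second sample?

From N = M·C/R: R = M·C / N = 20·8 / 80 = 160 / 80 = 2.

R = 2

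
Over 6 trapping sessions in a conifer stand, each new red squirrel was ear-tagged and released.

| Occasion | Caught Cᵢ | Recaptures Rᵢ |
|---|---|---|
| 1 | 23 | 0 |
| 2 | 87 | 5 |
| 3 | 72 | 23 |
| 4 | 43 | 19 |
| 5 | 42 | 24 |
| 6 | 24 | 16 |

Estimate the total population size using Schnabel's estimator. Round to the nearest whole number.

Marked at large before each occasion: Mᵢ = Σⱼ<ᵢ (Cⱼ − Rⱼ) → M1=0, M2=23, M3=105, M4=154, M5=178, M6=196
Σ MᵢCᵢ = 0·23 + 23·87 + 105·72 + 154·43 + 178·42 + 196·24 = 0 + 2001 + 7560 + 6622 + 7476 + 4704 = 28363
Σ Rᵢ = 0 + 5 + 23 + 19 + 24 + 16 = 87
N̂ = 28363 / 87 ≈ 326.0 → 326

N ≈ 326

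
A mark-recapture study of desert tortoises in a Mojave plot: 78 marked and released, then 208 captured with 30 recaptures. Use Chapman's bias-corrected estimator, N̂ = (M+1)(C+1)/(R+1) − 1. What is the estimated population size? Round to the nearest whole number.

N ≈ 532

N̂ = (78+1)(208+1)/(30+1) − 1 = 79·209/31 − 1
= 16511/31 − 1 ≈ 532.6 − 1 ≈ 531.6 → 532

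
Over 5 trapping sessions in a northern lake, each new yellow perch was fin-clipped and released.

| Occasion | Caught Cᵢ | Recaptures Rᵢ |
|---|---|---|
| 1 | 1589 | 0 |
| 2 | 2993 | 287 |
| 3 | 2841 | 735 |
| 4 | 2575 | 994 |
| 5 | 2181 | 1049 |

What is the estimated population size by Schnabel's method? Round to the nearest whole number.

N ≈ 16,590

Marked at large before each occasion: Mᵢ = Σⱼ<ᵢ (Cⱼ − Rⱼ) → M1=0, M2=1589, M3=4295, M4=6401, M5=7982
Σ MᵢCᵢ = 0·1589 + 1589·2993 + 4295·2841 + 6401·2575 + 7982·2181 = 0 + 4755877 + 12202095 + 16482575 + 17408742 = 50849289
Σ Rᵢ = 0 + 287 + 735 + 994 + 1049 = 3065
N̂ = 50849289 / 3065 ≈ 16590.3 → 16590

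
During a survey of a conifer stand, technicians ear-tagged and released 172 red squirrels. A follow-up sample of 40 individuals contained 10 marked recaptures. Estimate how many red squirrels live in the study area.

Lincoln-Petersen assumes M/N = R/C, so N = M·C / R.
N = (172 × 40) / 10 = 6880 / 10 = 688

N = 688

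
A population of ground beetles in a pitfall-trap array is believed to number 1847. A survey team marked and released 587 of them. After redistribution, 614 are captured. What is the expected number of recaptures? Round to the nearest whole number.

expected recaptures ≈ 195

The marked fraction of the population is 587/1847, so in a sample of 614 expect C·(M/N) marked.
E[R] = 587 × 614 / 1847 = 360418 / 1847 ≈ 195.1 → 195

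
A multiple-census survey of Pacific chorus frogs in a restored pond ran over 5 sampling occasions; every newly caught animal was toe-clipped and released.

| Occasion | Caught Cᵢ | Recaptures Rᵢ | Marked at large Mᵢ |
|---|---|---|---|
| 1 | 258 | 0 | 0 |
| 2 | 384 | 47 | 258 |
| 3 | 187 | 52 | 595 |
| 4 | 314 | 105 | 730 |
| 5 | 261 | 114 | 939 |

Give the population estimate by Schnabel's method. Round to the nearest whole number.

Σ MᵢCᵢ = 0·258 + 258·384 + 595·187 + 730·314 + 939·261 = 0 + 99072 + 111265 + 229220 + 245079 = 684636
Σ Rᵢ = 0 + 47 + 52 + 105 + 114 = 318
N̂ = 684636 / 318 ≈ 2152.9 → 2153

N ≈ 2153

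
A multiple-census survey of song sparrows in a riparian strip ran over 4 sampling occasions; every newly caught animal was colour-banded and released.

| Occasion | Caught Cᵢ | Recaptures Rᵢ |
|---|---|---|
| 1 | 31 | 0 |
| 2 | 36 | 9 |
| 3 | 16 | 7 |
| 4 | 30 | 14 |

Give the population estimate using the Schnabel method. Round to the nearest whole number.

N ≈ 135

Marked at large before each occasion: Mᵢ = Σⱼ<ᵢ (Cⱼ − Rⱼ) → M1=0, M2=31, M3=58, M4=67
Σ MᵢCᵢ = 0·31 + 31·36 + 58·16 + 67·30 = 0 + 1116 + 928 + 2010 = 4054
Σ Rᵢ = 0 + 9 + 7 + 14 = 30
N̂ = 4054 / 30 ≈ 135.1 → 135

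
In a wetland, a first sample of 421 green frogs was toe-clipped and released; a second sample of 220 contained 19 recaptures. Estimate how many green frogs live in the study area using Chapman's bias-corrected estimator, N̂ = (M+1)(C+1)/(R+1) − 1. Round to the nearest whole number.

N ≈ 4662

N̂ = (421+1)(220+1)/(19+1) − 1 = 422·221/20 − 1
= 93262/20 − 1 ≈ 4663.1 − 1 ≈ 4662.1 → 4662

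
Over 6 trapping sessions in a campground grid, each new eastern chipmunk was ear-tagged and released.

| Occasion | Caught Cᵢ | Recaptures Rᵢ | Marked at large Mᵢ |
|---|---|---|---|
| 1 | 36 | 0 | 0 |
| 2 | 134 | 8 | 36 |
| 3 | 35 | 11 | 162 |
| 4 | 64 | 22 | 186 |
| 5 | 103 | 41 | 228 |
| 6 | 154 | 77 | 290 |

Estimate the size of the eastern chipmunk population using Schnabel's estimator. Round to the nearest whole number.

Σ MᵢCᵢ = 0·36 + 36·134 + 162·35 + 186·64 + 228·103 + 290·154 = 0 + 4824 + 5670 + 11904 + 23484 + 44660 = 90542
Σ Rᵢ = 0 + 8 + 11 + 22 + 41 + 77 = 159
N̂ = 90542 / 159 ≈ 569.4 → 569

N ≈ 569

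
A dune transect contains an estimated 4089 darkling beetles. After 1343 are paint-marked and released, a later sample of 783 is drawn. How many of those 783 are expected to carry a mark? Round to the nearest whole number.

The marked fraction of the population is 1343/4089, so in a sample of 783 expect C·(M/N) marked.
E[R] = 1343 × 783 / 4089 = 1051569 / 4089 ≈ 257.2 → 257

expected recaptures ≈ 257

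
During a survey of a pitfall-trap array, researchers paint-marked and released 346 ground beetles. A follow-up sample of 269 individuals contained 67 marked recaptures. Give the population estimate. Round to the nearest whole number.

N ≈ 1389

N = (346 × 269) / 67 = 93074 / 67 ≈ 1389.2 → 1389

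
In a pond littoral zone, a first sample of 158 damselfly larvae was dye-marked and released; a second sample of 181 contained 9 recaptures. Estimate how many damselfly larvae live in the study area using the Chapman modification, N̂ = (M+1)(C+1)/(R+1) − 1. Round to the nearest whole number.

N ≈ 2893

N̂ = (158+1)(181+1)/(9+1) − 1 = 159·182/10 − 1
= 28938/10 − 1 ≈ 2893.8 − 1 ≈ 2892.8 → 2893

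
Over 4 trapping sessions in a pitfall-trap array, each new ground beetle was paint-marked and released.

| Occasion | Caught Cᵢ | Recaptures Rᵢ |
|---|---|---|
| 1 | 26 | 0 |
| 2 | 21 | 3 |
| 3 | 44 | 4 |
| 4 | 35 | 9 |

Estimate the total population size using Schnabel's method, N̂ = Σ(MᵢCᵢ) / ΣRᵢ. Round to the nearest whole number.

N ≈ 339

Marked at large before each occasion: Mᵢ = Σⱼ<ᵢ (Cⱼ − Rⱼ) → M1=0, M2=26, M3=44, M4=84
Σ MᵢCᵢ = 0·26 + 26·21 + 44·44 + 84·35 = 0 + 546 + 1936 + 2940 = 5422
Σ Rᵢ = 0 + 3 + 4 + 9 = 16
N̂ = 5422 / 16 ≈ 338.9 → 339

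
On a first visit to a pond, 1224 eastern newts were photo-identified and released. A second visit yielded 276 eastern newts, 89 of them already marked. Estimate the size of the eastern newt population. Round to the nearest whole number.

N ≈ 3796

Lincoln-Petersen assumes M/N = R/C, so N = M·C / R.
N = (1224 × 276) / 89 = 337824 / 89 ≈ 3795.8 → 3796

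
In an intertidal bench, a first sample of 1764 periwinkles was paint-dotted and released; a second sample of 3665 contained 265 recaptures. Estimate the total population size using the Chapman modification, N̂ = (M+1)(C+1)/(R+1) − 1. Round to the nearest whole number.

N ≈ 24,324

N̂ = (1764+1)(3665+1)/(265+1) − 1 = 1765·3666/266 − 1
= 6470490/266 − 1 ≈ 24325.2 − 1 ≈ 24324.2 → 24324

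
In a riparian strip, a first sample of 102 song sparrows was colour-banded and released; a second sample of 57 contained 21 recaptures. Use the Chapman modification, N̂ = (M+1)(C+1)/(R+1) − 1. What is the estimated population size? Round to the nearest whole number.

N̂ = (102+1)(57+1)/(21+1) − 1 = 103·58/22 − 1
= 5974/22 − 1 ≈ 271.5 − 1 ≈ 270.5 → 271

N ≈ 271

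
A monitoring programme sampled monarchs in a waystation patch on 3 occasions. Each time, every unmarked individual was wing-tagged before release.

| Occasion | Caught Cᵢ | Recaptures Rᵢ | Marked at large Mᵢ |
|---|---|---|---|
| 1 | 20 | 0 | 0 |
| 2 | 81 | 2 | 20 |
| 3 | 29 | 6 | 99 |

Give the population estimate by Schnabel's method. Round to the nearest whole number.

Σ MᵢCᵢ = 0·20 + 20·81 + 99·29 = 0 + 1620 + 2871 = 4491
Σ Rᵢ = 0 + 2 + 6 = 8
N̂ = 4491 / 8 ≈ 561.4 → 561

N ≈ 561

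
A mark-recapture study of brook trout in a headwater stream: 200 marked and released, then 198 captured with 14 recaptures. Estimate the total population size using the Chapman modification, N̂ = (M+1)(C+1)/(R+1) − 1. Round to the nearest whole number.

N̂ = (200+1)(198+1)/(14+1) − 1 = 201·199/15 − 1
= 39999/15 − 1 ≈ 2666.6 − 1 ≈ 2665.6 → 2666

N ≈ 2666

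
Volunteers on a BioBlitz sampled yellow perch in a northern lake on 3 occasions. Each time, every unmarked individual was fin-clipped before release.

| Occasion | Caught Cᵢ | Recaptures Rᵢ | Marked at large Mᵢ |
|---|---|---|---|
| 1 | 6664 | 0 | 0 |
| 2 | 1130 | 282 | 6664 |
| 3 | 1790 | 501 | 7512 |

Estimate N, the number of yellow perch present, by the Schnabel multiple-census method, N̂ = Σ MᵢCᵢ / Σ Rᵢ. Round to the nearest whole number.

Σ MᵢCᵢ = 0·6664 + 6664·1130 + 7512·1790 = 0 + 7530320 + 13446480 = 20976800
Σ Rᵢ = 0 + 282 + 501 = 783
N̂ = 20976800 / 783 ≈ 26790.3 → 26790

N ≈ 26,790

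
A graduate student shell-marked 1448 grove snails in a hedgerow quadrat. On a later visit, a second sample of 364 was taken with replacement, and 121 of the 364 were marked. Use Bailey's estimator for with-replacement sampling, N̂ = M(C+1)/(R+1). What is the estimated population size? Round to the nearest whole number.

N ≈ 4332

N̂ = 1448·(364+1)/(121+1) = 1448·365/122 = 528520/122 ≈ 4332.1 → 4332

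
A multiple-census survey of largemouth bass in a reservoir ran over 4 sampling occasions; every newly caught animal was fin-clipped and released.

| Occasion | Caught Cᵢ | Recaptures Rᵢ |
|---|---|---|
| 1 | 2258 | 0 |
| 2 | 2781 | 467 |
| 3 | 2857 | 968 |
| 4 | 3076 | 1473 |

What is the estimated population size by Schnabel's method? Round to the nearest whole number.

Marked at large before each occasion: Mᵢ = Σⱼ<ᵢ (Cⱼ − Rⱼ) → M1=0, M2=2258, M3=4572, M4=6461
Σ MᵢCᵢ = 0·2258 + 2258·2781 + 4572·2857 + 6461·3076 = 0 + 6279498 + 13062204 + 19874036 = 39215738
Σ Rᵢ = 0 + 467 + 968 + 1473 = 2908
N̂ = 39215738 / 2908 ≈ 13485.47 → 13485

N ≈ 13,485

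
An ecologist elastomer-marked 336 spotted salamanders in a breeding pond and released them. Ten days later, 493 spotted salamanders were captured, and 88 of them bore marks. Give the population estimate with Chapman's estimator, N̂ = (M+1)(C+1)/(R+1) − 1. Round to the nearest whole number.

N ≈ 1870

N̂ = (336+1)(493+1)/(88+1) − 1 = 337·494/89 − 1
= 166478/89 − 1 ≈ 1870.5 − 1 ≈ 1869.5 → 1870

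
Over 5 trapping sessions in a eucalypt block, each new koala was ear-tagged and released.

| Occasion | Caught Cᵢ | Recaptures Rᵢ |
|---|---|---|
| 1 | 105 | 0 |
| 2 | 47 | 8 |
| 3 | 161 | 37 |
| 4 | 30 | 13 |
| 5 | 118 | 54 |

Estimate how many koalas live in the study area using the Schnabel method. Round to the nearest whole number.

N ≈ 623

Marked at large before each occasion: Mᵢ = Σⱼ<ᵢ (Cⱼ − Rⱼ) → M1=0, M2=105, M3=144, M4=268, M5=285
Σ MᵢCᵢ = 0·105 + 105·47 + 144·161 + 268·30 + 285·118 = 0 + 4935 + 23184 + 8040 + 33630 = 69789
Σ Rᵢ = 0 + 8 + 37 + 13 + 54 = 112
N̂ = 69789 / 112 ≈ 623.1 → 623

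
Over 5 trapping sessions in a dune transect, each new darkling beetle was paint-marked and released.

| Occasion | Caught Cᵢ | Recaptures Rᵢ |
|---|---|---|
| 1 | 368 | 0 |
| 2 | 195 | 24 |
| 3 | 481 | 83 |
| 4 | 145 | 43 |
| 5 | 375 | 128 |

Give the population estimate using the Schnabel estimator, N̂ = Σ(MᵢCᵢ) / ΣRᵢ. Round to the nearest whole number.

Marked at large before each occasion: Mᵢ = Σⱼ<ᵢ (Cⱼ − Rⱼ) → M1=0, M2=368, M3=539, M4=937, M5=1039
Σ MᵢCᵢ = 0·368 + 368·195 + 539·481 + 937·145 + 1039·375 = 0 + 71760 + 259259 + 135865 + 389625 = 856509
Σ Rᵢ = 0 + 24 + 83 + 43 + 128 = 278
N̂ = 856509 / 278 ≈ 3081.0 → 3081

N ≈ 3081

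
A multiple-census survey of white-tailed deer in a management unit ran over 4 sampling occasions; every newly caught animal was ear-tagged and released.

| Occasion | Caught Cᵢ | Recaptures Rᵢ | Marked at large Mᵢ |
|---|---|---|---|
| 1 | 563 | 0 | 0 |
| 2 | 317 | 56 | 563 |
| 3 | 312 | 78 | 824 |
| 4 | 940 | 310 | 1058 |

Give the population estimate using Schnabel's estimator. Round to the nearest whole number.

Σ MᵢCᵢ = 0·563 + 563·317 + 824·312 + 1058·940 = 0 + 178471 + 257088 + 994520 = 1430079
Σ Rᵢ = 0 + 56 + 78 + 310 = 444
N̂ = 1430079 / 444 ≈ 3220.9 → 3221

N ≈ 3221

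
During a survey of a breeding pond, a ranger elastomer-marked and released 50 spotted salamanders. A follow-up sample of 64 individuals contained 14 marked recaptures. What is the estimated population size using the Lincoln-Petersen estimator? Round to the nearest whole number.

N ≈ 229

N = (50 × 64) / 14 = 3200 / 14 ≈ 228.6 → 229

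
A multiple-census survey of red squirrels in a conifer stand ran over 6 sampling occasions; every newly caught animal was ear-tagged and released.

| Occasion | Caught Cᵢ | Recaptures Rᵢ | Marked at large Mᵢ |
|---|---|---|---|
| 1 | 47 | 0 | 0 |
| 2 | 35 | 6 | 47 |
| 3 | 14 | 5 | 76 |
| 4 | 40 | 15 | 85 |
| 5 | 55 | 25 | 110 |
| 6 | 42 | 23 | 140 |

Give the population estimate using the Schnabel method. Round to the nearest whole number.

Σ MᵢCᵢ = 0·47 + 47·35 + 76·14 + 85·40 + 110·55 + 140·42 = 0 + 1645 + 1064 + 3400 + 6050 + 5880 = 18039
Σ Rᵢ = 0 + 6 + 5 + 15 + 25 + 23 = 74
N̂ = 18039 / 74 ≈ 243.8 → 244

N ≈ 244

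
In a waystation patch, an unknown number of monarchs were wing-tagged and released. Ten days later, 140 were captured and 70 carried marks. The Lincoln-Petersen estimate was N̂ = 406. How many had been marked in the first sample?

M = 203

From N = M·C/R: M = N·R / C = 406·70 / 140 = 28420 / 140 = 203.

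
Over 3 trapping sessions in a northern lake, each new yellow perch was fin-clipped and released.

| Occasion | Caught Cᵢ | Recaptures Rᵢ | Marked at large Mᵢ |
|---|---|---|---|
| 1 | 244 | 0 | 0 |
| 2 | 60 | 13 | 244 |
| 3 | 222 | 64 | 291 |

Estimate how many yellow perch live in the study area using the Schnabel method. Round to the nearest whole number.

Σ MᵢCᵢ = 0·244 + 244·60 + 291·222 = 0 + 14640 + 64602 = 79242
Σ Rᵢ = 0 + 13 + 64 = 77
N̂ = 79242 / 77 ≈ 1029.1 → 1029

N ≈ 1029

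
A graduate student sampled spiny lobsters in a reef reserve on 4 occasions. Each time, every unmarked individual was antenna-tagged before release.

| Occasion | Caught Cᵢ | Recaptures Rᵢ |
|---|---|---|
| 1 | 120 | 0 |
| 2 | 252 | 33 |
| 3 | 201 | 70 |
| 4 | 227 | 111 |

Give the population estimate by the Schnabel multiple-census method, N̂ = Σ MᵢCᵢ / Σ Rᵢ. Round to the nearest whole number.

Marked at large before each occasion: Mᵢ = Σⱼ<ᵢ (Cⱼ − Rⱼ) → M1=0, M2=120, M3=339, M4=470
Σ MᵢCᵢ = 0·120 + 120·252 + 339·201 + 470·227 = 0 + 30240 + 68139 + 106690 = 205069
Σ Rᵢ = 0 + 33 + 70 + 111 = 214
N̂ = 205069 / 214 ≈ 958.3 → 958

N ≈ 958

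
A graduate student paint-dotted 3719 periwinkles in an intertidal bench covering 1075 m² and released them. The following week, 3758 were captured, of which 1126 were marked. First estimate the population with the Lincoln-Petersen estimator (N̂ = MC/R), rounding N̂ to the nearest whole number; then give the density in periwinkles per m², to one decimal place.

N̂ = 3719·3758/1126 = 13976002/1126 ≈ 12412.1 → 12412
Density = N̂ / area = 12412 / 1075 ≈ 11.546 → 11.5 per m²

density ≈ 11.5 periwinkles per m²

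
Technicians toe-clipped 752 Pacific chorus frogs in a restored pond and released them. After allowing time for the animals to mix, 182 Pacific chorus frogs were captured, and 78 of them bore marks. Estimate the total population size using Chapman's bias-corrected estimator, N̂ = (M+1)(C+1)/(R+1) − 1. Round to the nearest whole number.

N̂ = (752+1)(182+1)/(78+1) − 1 = 753·183/79 − 1
= 137799/79 − 1 ≈ 1744.3 − 1 ≈ 1743.3 → 1743

N ≈ 1743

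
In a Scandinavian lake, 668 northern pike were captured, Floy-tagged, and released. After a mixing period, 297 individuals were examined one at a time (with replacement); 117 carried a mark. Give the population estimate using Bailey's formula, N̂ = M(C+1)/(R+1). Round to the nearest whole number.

N ≈ 1687

N̂ = 668·(297+1)/(117+1) = 668·298/118 = 199064/118 ≈ 1687.0 → 1687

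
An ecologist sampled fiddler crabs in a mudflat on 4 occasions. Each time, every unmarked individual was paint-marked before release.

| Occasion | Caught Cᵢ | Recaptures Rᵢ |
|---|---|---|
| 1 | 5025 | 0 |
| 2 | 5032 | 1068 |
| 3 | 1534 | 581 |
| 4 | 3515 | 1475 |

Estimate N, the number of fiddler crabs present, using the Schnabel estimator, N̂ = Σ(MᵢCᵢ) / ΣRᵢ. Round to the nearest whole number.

Marked at large before each occasion: Mᵢ = Σⱼ<ᵢ (Cⱼ − Rⱼ) → M1=0, M2=5025, M3=8989, M4=9942
Σ MᵢCᵢ = 0·5025 + 5025·5032 + 8989·1534 + 9942·3515 = 0 + 25285800 + 13789126 + 34946130 = 74021056
Σ Rᵢ = 0 + 1068 + 581 + 1475 = 3124
N̂ = 74021056 / 3124 ≈ 23694.3 → 23694

N ≈ 23,694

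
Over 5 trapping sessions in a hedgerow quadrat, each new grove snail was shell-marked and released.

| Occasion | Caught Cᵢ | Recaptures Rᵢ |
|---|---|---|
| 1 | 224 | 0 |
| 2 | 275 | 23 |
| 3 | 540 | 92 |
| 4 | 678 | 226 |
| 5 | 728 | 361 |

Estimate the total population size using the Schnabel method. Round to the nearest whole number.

N ≈ 2773

Marked at large before each occasion: Mᵢ = Σⱼ<ᵢ (Cⱼ − Rⱼ) → M1=0, M2=224, M3=476, M4=924, M5=1376
Σ MᵢCᵢ = 0·224 + 224·275 + 476·540 + 924·678 + 1376·728 = 0 + 61600 + 257040 + 626472 + 1001728 = 1946840
Σ Rᵢ = 0 + 23 + 92 + 226 + 361 = 702
N̂ = 1946840 / 702 ≈ 2773.3 → 2773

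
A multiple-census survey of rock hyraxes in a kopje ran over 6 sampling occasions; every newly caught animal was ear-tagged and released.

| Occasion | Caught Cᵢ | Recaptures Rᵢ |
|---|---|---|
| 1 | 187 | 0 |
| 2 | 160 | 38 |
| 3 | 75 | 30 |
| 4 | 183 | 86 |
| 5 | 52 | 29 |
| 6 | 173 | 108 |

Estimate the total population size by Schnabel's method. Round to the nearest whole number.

N ≈ 767

Marked at large before each occasion: Mᵢ = Σⱼ<ᵢ (Cⱼ − Rⱼ) → M1=0, M2=187, M3=309, M4=354, M5=451, M6=474
Σ MᵢCᵢ = 0·187 + 187·160 + 309·75 + 354·183 + 451·52 + 474·173 = 0 + 29920 + 23175 + 64782 + 23452 + 82002 = 223331
Σ Rᵢ = 0 + 38 + 30 + 86 + 29 + 108 = 291
N̂ = 223331 / 291 ≈ 767.46 → 767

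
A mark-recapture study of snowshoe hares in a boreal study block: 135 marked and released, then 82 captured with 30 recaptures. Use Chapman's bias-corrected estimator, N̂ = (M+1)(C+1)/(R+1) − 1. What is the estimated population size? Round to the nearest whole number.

N ≈ 363

N̂ = (135+1)(82+1)/(30+1) − 1 = 136·83/31 − 1
= 11288/31 − 1 ≈ 364.1 − 1 ≈ 363.1 → 363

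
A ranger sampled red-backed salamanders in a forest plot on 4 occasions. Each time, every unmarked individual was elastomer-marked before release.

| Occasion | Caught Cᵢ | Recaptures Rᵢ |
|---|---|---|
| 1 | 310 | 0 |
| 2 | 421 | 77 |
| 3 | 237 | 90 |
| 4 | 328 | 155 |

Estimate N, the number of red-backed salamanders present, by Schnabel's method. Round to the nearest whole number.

Marked at large before each occasion: Mᵢ = Σⱼ<ᵢ (Cⱼ − Rⱼ) → M1=0, M2=310, M3=654, M4=801
Σ MᵢCᵢ = 0·310 + 310·421 + 654·237 + 801·328 = 0 + 130510 + 154998 + 262728 = 548236
Σ Rᵢ = 0 + 77 + 90 + 155 = 322
N̂ = 548236 / 322 ≈ 1702.6 → 1703

N ≈ 1703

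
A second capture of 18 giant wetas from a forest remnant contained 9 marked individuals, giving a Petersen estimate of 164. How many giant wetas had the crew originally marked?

M = 82

From N = M·C/R: M = N·R / C = 164·9 / 18 = 1476 / 18 = 82.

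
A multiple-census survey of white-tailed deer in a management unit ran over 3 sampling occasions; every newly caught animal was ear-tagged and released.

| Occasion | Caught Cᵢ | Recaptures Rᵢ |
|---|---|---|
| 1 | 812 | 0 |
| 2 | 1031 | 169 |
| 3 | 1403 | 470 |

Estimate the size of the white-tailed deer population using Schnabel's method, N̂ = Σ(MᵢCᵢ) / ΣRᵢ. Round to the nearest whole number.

N ≈ 4986

Marked at large before each occasion: Mᵢ = Σⱼ<ᵢ (Cⱼ − Rⱼ) → M1=0, M2=812, M3=1674
Σ MᵢCᵢ = 0·812 + 812·1031 + 1674·1403 = 0 + 837172 + 2348622 = 3185794
Σ Rᵢ = 0 + 169 + 470 = 639
N̂ = 3185794 / 639 ≈ 4985.6 → 4986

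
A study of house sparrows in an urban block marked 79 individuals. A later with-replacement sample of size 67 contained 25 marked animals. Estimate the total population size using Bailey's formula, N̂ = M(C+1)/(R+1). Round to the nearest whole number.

N ≈ 207

N̂ = 79·(67+1)/(25+1) = 79·68/26 = 5372/26 ≈ 206.6 → 207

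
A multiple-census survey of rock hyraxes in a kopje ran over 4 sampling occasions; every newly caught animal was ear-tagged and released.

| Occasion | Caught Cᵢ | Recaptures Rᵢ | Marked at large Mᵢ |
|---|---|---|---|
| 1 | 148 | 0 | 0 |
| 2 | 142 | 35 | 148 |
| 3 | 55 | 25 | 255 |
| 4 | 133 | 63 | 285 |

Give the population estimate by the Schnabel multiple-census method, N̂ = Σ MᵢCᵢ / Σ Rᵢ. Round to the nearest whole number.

N ≈ 593

Σ MᵢCᵢ = 0·148 + 148·142 + 255·55 + 285·133 = 0 + 21016 + 14025 + 37905 = 72946
Σ Rᵢ = 0 + 35 + 25 + 63 = 123
N̂ = 72946 / 123 ≈ 593.1 → 593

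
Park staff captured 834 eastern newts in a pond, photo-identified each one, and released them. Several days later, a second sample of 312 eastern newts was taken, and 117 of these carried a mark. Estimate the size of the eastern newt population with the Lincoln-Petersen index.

N = (834 × 312) / 117 = 260208 / 117 = 2224

N = 2224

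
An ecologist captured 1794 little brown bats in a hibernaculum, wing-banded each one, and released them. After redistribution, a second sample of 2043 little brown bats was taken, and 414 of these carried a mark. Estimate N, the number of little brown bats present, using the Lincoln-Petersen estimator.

N = (1794 × 2043) / 414 = 3665142 / 414 = 8853

N = 8853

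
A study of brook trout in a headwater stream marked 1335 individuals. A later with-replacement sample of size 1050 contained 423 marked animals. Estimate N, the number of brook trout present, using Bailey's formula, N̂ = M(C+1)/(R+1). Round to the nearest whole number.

N̂ = 1335·(1050+1)/(423+1) = 1335·1051/424 = 1403085/424 ≈ 3309.2 → 3309

N ≈ 3309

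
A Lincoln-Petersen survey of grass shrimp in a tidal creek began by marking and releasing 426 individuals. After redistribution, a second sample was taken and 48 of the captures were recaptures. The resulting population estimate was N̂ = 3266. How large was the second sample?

C = 368

From N = M·C/R: C = N·R / M = 3266·48 / 426 = 156768 / 426 = 368.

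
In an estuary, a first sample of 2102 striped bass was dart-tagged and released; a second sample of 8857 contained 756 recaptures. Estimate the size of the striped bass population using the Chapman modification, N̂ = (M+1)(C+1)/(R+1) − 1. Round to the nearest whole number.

N ≈ 24,607

N̂ = (2102+1)(8857+1)/(756+1) − 1 = 2103·8858/757 − 1
= 18628374/757 − 1 ≈ 24608.2 − 1 ≈ 24607.2 → 24607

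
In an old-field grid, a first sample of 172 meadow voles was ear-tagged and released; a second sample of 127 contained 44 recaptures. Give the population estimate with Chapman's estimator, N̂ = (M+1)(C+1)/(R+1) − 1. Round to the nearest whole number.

N ≈ 491

N̂ = (172+1)(127+1)/(44+1) − 1 = 173·128/45 − 1
= 22144/45 − 1 ≈ 492.1 − 1 ≈ 491.1 → 491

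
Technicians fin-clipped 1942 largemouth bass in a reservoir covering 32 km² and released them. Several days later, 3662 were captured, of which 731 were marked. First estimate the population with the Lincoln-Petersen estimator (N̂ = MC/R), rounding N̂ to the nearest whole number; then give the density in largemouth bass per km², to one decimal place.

N̂ = 1942·3662/731 = 7111604/731 ≈ 9728.6 → 9729
Density = N̂ / area = 9729 / 32 ≈ 304.03 → 304.0 per km²

density ≈ 304.0 largemouth bass per km²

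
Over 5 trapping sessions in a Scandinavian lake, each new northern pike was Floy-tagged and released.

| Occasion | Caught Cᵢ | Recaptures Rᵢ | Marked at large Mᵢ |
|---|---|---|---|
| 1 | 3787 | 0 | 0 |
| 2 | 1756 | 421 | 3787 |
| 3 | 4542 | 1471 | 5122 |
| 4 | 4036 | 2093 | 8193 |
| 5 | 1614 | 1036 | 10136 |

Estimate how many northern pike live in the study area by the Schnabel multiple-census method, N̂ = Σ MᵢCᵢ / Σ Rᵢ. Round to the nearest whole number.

N ≈ 15,802

Σ MᵢCᵢ = 0·3787 + 3787·1756 + 5122·4542 + 8193·4036 + 10136·1614 = 0 + 6649972 + 23264124 + 33066948 + 16359504 = 79340548
Σ Rᵢ = 0 + 421 + 1471 + 2093 + 1036 = 5021
N̂ = 79340548 / 5021 ≈ 15801.7 → 15802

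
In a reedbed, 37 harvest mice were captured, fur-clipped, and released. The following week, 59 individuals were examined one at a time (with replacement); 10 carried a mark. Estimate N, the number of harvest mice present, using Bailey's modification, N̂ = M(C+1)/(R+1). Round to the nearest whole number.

N̂ = 37·(59+1)/(10+1) = 37·60/11 = 2220/11 ≈ 201.8 → 202

N ≈ 202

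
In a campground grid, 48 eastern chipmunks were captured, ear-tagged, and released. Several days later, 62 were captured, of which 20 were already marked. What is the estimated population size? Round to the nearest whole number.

N ≈ 149

N = (48 × 62) / 20 = 2976 / 20 ≈ 148.8 → 149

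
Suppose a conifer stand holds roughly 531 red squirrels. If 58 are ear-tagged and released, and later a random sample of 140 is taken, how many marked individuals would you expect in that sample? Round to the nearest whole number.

The marked fraction of the population is 58/531, so in a sample of 140 expect C·(M/N) marked.
E[R] = 58 × 140 / 531 = 8120 / 531 ≈ 15.3 → 15

expected recaptures ≈ 15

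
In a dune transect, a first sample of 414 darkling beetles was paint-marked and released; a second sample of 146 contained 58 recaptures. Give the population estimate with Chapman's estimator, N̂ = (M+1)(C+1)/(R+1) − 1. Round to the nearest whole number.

N ≈ 1033

N̂ = (414+1)(146+1)/(58+1) − 1 = 415·147/59 − 1
= 61005/59 − 1 ≈ 1034.0 − 1 ≈ 1033.0 → 1033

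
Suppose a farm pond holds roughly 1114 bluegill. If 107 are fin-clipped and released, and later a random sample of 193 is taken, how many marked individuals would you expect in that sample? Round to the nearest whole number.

Expected recaptures E[R] = M·C / N.
E[R] = 107 × 193 / 1114 = 20651 / 1114 ≈ 18.5 → 19

expected recaptures ≈ 19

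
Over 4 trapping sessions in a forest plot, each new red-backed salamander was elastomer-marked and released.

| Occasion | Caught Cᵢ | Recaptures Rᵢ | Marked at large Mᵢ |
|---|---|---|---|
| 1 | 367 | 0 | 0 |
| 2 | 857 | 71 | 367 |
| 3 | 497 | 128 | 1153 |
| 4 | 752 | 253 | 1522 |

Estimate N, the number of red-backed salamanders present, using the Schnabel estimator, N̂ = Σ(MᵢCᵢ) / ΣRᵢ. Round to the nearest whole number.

N ≈ 4496

Σ MᵢCᵢ = 0·367 + 367·857 + 1153·497 + 1522·752 = 0 + 314519 + 573041 + 1144544 = 2032104
Σ Rᵢ = 0 + 71 + 128 + 253 = 452
N̂ = 2032104 / 452 ≈ 4495.8 → 4496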